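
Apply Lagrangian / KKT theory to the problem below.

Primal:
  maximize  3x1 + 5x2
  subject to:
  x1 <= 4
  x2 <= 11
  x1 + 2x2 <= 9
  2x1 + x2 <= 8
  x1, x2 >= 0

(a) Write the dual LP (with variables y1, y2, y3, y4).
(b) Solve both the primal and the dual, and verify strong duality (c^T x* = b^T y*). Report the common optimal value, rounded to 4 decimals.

The standard primal-dual pair for 'max c^T x s.t. A x <= b, x >= 0' is:
  Dual:  min b^T y  s.t.  A^T y >= c,  y >= 0.

So the dual LP is:
  minimize  4y1 + 11y2 + 9y3 + 8y4
  subject to:
    y1 + y3 + 2y4 >= 3
    y2 + 2y3 + y4 >= 5
    y1, y2, y3, y4 >= 0

Solving the primal: x* = (2.3333, 3.3333).
  primal value c^T x* = 23.6667.
Solving the dual: y* = (0, 0, 2.3333, 0.3333).
  dual value b^T y* = 23.6667.
Strong duality: c^T x* = b^T y*. Confirmed.

23.6667


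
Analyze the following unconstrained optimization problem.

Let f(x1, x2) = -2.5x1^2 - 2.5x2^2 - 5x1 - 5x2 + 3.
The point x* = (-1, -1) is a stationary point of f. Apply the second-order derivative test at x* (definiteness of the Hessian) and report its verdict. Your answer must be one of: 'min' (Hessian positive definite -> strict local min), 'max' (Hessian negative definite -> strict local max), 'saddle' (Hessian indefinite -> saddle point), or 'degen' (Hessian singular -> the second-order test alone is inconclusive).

Compute the Hessian H = grad^2 f:
  H = [[-5, 0], [0, -5]]
Verify stationarity: grad f(x*) = H x* + g = (0, 0).
Eigenvalues of H: -5, -5.
Both eigenvalues < 0, so H is negative definite -> x* is a strict local max.

max


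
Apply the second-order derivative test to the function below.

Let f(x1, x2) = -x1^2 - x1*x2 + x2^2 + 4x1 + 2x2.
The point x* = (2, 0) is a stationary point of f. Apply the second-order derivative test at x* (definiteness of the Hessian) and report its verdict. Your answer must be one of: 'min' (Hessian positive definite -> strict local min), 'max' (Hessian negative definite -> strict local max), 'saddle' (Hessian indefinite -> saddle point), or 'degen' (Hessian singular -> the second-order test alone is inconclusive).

Compute the Hessian H = grad^2 f:
  H = [[-2, -1], [-1, 2]]
Verify stationarity: grad f(x*) = H x* + g = (0, 0).
Eigenvalues of H: -2.2361, 2.2361.
Eigenvalues have mixed signs, so H is indefinite -> x* is a saddle point.

saddle


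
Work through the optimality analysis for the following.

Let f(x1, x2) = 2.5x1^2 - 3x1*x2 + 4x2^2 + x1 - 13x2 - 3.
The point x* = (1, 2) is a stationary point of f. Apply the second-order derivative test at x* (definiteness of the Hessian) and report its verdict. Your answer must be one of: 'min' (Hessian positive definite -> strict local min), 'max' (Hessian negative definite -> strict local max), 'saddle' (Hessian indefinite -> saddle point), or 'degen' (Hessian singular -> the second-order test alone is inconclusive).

Compute the Hessian H = grad^2 f:
  H = [[5, -3], [-3, 8]]
Verify stationarity: grad f(x*) = H x* + g = (0, 0).
Eigenvalues of H: 3.1459, 9.8541.
Both eigenvalues > 0, so H is positive definite -> x* is a strict local min.

min


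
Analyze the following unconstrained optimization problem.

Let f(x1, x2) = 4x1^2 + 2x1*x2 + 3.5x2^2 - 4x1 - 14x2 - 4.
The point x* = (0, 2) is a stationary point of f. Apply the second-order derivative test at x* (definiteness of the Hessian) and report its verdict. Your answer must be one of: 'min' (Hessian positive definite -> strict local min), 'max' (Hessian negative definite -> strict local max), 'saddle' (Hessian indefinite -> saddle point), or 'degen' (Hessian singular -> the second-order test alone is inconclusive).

Compute the Hessian H = grad^2 f:
  H = [[8, 2], [2, 7]]
Verify stationarity: grad f(x*) = H x* + g = (0, 0).
Eigenvalues of H: 5.4384, 9.5616.
Both eigenvalues > 0, so H is positive definite -> x* is a strict local min.

min


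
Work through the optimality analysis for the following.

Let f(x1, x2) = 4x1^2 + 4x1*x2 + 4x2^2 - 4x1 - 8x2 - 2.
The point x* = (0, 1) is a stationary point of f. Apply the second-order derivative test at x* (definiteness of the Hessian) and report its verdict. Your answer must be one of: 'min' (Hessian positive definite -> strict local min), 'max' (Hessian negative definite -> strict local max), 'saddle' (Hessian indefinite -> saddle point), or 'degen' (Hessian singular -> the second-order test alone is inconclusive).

Compute the Hessian H = grad^2 f:
  H = [[8, 4], [4, 8]]
Verify stationarity: grad f(x*) = H x* + g = (0, 0).
Eigenvalues of H: 4, 12.
Both eigenvalues > 0, so H is positive definite -> x* is a strict local min.

min


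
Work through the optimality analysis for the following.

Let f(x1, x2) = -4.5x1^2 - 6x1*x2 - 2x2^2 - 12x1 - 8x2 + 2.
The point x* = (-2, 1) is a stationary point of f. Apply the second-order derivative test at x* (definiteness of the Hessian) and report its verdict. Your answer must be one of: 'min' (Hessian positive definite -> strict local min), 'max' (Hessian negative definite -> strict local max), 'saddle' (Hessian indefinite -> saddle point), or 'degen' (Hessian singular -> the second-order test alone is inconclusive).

Compute the Hessian H = grad^2 f:
  H = [[-9, -6], [-6, -4]]
Verify stationarity: grad f(x*) = H x* + g = (0, 0).
Eigenvalues of H: -13, 0.
H has a zero eigenvalue (singular; negative semidefinite but not definite), so H is neither positive definite, negative definite, nor indefinite. The second-order test alone is inconclusive -> degen.
(Indeed, f is constant along the null direction of H through x*, so x* is not a strict local extremum.)

degen


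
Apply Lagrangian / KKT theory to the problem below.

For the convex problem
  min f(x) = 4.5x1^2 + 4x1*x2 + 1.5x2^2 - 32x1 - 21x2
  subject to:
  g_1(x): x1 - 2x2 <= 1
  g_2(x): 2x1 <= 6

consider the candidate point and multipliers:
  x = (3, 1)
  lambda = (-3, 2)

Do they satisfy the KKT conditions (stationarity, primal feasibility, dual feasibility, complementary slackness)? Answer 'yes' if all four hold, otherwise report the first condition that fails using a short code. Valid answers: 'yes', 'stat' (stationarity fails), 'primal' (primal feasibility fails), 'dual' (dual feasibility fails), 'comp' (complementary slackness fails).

Gradient of f: grad f(x) = Q x + c = (-1, -6)
Constraint values g_i(x) = a_i^T x - b_i:
  g_1((3, 1)) = 0
  g_2((3, 1)) = 0
Stationarity residual: grad f(x) + sum_i lambda_i a_i = (0, 0)
  -> stationarity OK
Primal feasibility (all g_i <= 0): OK
Dual feasibility (all lambda_i >= 0): FAILS
Complementary slackness (lambda_i * g_i(x) = 0 for all i): OK

Verdict: the first failing condition is dual_feasibility -> dual.

dual


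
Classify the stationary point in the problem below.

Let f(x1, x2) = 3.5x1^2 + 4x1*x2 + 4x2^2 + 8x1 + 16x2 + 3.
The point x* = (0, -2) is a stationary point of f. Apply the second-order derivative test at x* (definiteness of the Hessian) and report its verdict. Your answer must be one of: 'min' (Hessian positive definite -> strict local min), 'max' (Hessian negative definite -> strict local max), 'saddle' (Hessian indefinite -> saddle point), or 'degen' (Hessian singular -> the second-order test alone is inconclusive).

Compute the Hessian H = grad^2 f:
  H = [[7, 4], [4, 8]]
Verify stationarity: grad f(x*) = H x* + g = (0, 0).
Eigenvalues of H: 3.4689, 11.5311.
Both eigenvalues > 0, so H is positive definite -> x* is a strict local min.

min


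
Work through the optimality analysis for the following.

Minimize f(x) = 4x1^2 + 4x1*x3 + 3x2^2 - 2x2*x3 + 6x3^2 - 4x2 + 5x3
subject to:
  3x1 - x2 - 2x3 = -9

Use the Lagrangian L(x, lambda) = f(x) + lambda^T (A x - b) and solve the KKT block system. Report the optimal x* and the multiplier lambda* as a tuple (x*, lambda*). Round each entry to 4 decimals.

Form the Lagrangian:
  L(x, lambda) = (1/2) x^T Q x + c^T x + lambda^T (A x - b)
Stationarity (grad_x L = 0): Q x + c + A^T lambda = 0.
Primal feasibility: A x = b.

This gives the KKT block system:
  [ Q   A^T ] [ x     ]   [-c ]
  [ A    0  ] [ lambda ] = [ b ]

Solving the linear system:
  x*      = (-1.796, 1.5779, 1.0171)
  lambda* = (3.433)
  f(x*)   = 14.8357

x* = (-1.796, 1.5779, 1.0171), lambda* = (3.433)


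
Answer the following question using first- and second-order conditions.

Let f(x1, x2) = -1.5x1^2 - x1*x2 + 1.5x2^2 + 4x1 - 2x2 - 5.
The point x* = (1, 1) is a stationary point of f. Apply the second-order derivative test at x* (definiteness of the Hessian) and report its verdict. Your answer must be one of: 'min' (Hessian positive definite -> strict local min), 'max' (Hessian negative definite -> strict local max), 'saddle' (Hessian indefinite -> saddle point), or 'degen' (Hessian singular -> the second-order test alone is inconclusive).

Compute the Hessian H = grad^2 f:
  H = [[-3, -1], [-1, 3]]
Verify stationarity: grad f(x*) = H x* + g = (0, 0).
Eigenvalues of H: -3.1623, 3.1623.
Eigenvalues have mixed signs, so H is indefinite -> x* is a saddle point.

saddle


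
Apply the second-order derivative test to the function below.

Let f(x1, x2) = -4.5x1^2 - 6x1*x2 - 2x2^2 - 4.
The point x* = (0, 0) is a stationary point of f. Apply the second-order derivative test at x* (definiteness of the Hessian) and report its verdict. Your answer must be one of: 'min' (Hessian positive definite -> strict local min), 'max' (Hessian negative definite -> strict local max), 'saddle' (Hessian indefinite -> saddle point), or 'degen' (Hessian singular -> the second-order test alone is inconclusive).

Compute the Hessian H = grad^2 f:
  H = [[-9, -6], [-6, -4]]
Verify stationarity: grad f(x*) = H x* + g = (0, 0).
Eigenvalues of H: -13, 0.
H has a zero eigenvalue (singular; negative semidefinite but not definite), so H is neither positive definite, negative definite, nor indefinite. The second-order test alone is inconclusive -> degen.
(Indeed, f is constant along the null direction of H through x*, so x* is not a strict local extremum.)

degen


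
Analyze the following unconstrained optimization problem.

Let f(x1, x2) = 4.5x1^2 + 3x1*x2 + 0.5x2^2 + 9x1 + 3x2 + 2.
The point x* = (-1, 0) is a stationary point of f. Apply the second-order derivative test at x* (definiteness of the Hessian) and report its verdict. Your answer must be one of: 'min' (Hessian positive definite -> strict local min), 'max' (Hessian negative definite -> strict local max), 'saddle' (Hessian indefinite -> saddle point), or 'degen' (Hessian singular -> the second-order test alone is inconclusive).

Compute the Hessian H = grad^2 f:
  H = [[9, 3], [3, 1]]
Verify stationarity: grad f(x*) = H x* + g = (0, 0).
Eigenvalues of H: 0, 10.
H has a zero eigenvalue (singular; positive semidefinite but not definite), so H is neither positive definite, negative definite, nor indefinite. The second-order test alone is inconclusive -> degen.
(Indeed, f is constant along the null direction of H through x*, so x* is not a strict local extremum.)

degen


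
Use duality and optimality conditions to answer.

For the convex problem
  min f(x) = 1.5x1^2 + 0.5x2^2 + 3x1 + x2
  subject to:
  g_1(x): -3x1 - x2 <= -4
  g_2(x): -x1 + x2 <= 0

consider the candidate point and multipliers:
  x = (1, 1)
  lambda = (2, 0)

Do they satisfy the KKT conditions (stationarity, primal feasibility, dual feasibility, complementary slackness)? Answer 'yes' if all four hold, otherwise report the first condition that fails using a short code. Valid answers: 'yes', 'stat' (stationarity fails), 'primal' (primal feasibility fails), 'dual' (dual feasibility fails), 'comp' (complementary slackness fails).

Gradient of f: grad f(x) = Q x + c = (6, 2)
Constraint values g_i(x) = a_i^T x - b_i:
  g_1((1, 1)) = 0
  g_2((1, 1)) = 0
Stationarity residual: grad f(x) + sum_i lambda_i a_i = (0, 0)
  -> stationarity OK
Primal feasibility (all g_i <= 0): OK
Dual feasibility (all lambda_i >= 0): OK
Complementary slackness (lambda_i * g_i(x) = 0 for all i): OK

Verdict: yes, KKT holds.

yes


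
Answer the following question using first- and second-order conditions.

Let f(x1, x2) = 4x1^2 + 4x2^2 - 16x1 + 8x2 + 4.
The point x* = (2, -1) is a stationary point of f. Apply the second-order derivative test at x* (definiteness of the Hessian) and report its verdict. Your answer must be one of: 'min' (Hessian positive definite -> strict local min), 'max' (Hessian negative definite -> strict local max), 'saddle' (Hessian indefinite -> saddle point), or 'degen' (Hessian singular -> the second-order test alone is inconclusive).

Compute the Hessian H = grad^2 f:
  H = [[8, 0], [0, 8]]
Verify stationarity: grad f(x*) = H x* + g = (0, 0).
Eigenvalues of H: 8, 8.
Both eigenvalues > 0, so H is positive definite -> x* is a strict local min.

min


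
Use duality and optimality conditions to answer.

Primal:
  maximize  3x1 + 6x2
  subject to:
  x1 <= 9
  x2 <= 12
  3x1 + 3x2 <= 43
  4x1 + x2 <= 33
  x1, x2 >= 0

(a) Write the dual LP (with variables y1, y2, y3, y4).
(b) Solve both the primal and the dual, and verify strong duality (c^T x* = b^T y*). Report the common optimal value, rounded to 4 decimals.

The standard primal-dual pair for 'max c^T x s.t. A x <= b, x >= 0' is:
  Dual:  min b^T y  s.t.  A^T y >= c,  y >= 0.

So the dual LP is:
  minimize  9y1 + 12y2 + 43y3 + 33y4
  subject to:
    y1 + 3y3 + 4y4 >= 3
    y2 + 3y3 + y4 >= 6
    y1, y2, y3, y4 >= 0

Solving the primal: x* = (2.3333, 12).
  primal value c^T x* = 79.
Solving the dual: y* = (0, 3, 1, 0).
  dual value b^T y* = 79.
Strong duality: c^T x* = b^T y*. Confirmed.

79


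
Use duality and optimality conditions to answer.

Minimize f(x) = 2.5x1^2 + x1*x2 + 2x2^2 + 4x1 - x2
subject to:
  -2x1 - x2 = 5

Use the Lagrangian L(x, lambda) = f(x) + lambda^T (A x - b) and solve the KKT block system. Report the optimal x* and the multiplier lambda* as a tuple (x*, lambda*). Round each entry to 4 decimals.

Form the Lagrangian:
  L(x, lambda) = (1/2) x^T Q x + c^T x + lambda^T (A x - b)
Stationarity (grad_x L = 0): Q x + c + A^T lambda = 0.
Primal feasibility: A x = b.

This gives the KKT block system:
  [ Q   A^T ] [ x     ]   [-c ]
  [ A    0  ] [ lambda ] = [ b ]

Solving the linear system:
  x*      = (-2.4118, -0.1765)
  lambda* = (-4.1176)
  f(x*)   = 5.5588

x* = (-2.4118, -0.1765), lambda* = (-4.1176)


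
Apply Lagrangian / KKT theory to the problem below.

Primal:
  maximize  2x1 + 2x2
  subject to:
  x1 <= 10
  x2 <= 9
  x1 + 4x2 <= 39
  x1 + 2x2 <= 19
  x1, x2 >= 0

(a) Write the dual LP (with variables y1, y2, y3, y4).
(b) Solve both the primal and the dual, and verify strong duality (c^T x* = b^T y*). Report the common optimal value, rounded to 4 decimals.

The standard primal-dual pair for 'max c^T x s.t. A x <= b, x >= 0' is:
  Dual:  min b^T y  s.t.  A^T y >= c,  y >= 0.

So the dual LP is:
  minimize  10y1 + 9y2 + 39y3 + 19y4
  subject to:
    y1 + y3 + y4 >= 2
    y2 + 4y3 + 2y4 >= 2
    y1, y2, y3, y4 >= 0

Solving the primal: x* = (10, 4.5).
  primal value c^T x* = 29.
Solving the dual: y* = (1, 0, 0, 1).
  dual value b^T y* = 29.
Strong duality: c^T x* = b^T y*. Confirmed.

29


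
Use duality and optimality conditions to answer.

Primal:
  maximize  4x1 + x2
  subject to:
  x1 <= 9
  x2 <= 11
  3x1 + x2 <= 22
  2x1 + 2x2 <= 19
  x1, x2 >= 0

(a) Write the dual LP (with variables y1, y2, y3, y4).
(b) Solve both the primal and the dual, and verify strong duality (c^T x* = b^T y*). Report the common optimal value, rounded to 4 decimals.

The standard primal-dual pair for 'max c^T x s.t. A x <= b, x >= 0' is:
  Dual:  min b^T y  s.t.  A^T y >= c,  y >= 0.

So the dual LP is:
  minimize  9y1 + 11y2 + 22y3 + 19y4
  subject to:
    y1 + 3y3 + 2y4 >= 4
    y2 + y3 + 2y4 >= 1
    y1, y2, y3, y4 >= 0

Solving the primal: x* = (7.3333, 0).
  primal value c^T x* = 29.3333.
Solving the dual: y* = (0, 0, 1.3333, 0).
  dual value b^T y* = 29.3333.
Strong duality: c^T x* = b^T y*. Confirmed.

29.3333


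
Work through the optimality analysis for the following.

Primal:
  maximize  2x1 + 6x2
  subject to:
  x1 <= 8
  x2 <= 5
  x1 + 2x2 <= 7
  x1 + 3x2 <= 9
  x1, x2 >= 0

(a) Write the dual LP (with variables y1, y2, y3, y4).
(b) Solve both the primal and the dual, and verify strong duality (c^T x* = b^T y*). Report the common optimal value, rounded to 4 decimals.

The standard primal-dual pair for 'max c^T x s.t. A x <= b, x >= 0' is:
  Dual:  min b^T y  s.t.  A^T y >= c,  y >= 0.

So the dual LP is:
  minimize  8y1 + 5y2 + 7y3 + 9y4
  subject to:
    y1 + y3 + y4 >= 2
    y2 + 2y3 + 3y4 >= 6
    y1, y2, y3, y4 >= 0

Solving the primal: x* = (3, 2).
  primal value c^T x* = 18.
Solving the dual: y* = (0, 0, 0, 2).
  dual value b^T y* = 18.
Strong duality: c^T x* = b^T y*. Confirmed.

18


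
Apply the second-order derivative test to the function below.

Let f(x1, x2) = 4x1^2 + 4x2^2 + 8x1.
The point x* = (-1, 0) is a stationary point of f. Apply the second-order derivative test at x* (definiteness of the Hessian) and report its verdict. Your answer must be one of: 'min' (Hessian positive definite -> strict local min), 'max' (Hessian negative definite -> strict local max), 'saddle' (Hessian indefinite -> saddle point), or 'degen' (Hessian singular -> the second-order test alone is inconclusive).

Compute the Hessian H = grad^2 f:
  H = [[8, 0], [0, 8]]
Verify stationarity: grad f(x*) = H x* + g = (0, 0).
Eigenvalues of H: 8, 8.
Both eigenvalues > 0, so H is positive definite -> x* is a strict local min.

min


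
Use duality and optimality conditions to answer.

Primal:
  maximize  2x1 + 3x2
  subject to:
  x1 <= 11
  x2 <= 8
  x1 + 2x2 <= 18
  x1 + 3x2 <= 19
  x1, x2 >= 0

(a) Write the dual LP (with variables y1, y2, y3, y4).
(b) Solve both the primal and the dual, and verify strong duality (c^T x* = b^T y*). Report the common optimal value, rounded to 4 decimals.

The standard primal-dual pair for 'max c^T x s.t. A x <= b, x >= 0' is:
  Dual:  min b^T y  s.t.  A^T y >= c,  y >= 0.

So the dual LP is:
  minimize  11y1 + 8y2 + 18y3 + 19y4
  subject to:
    y1 + y3 + y4 >= 2
    y2 + 2y3 + 3y4 >= 3
    y1, y2, y3, y4 >= 0

Solving the primal: x* = (11, 2.6667).
  primal value c^T x* = 30.
Solving the dual: y* = (1, 0, 0, 1).
  dual value b^T y* = 30.
Strong duality: c^T x* = b^T y*. Confirmed.

30


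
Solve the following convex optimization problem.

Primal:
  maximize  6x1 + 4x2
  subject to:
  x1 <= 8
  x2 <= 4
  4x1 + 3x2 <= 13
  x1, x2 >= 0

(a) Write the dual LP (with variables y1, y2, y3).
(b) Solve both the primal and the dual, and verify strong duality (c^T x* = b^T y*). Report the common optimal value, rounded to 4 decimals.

The standard primal-dual pair for 'max c^T x s.t. A x <= b, x >= 0' is:
  Dual:  min b^T y  s.t.  A^T y >= c,  y >= 0.

So the dual LP is:
  minimize  8y1 + 4y2 + 13y3
  subject to:
    y1 + 4y3 >= 6
    y2 + 3y3 >= 4
    y1, y2, y3 >= 0

Solving the primal: x* = (3.25, 0).
  primal value c^T x* = 19.5.
Solving the dual: y* = (0, 0, 1.5).
  dual value b^T y* = 19.5.
Strong duality: c^T x* = b^T y*. Confirmed.

19.5


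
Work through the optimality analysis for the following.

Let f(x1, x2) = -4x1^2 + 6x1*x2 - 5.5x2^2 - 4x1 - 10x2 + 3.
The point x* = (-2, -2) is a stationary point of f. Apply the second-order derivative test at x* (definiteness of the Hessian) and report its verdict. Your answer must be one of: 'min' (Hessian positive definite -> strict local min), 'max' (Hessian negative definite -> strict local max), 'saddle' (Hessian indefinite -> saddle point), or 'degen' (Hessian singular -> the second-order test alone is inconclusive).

Compute the Hessian H = grad^2 f:
  H = [[-8, 6], [6, -11]]
Verify stationarity: grad f(x*) = H x* + g = (0, 0).
Eigenvalues of H: -15.6847, -3.3153.
Both eigenvalues < 0, so H is negative definite -> x* is a strict local max.

max


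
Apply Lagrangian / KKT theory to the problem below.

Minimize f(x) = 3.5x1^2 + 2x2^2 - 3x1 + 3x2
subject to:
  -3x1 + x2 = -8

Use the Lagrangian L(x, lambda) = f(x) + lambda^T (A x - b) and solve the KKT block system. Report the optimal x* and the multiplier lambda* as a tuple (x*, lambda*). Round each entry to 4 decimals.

Form the Lagrangian:
  L(x, lambda) = (1/2) x^T Q x + c^T x + lambda^T (A x - b)
Stationarity (grad_x L = 0): Q x + c + A^T lambda = 0.
Primal feasibility: A x = b.

This gives the KKT block system:
  [ Q   A^T ] [ x     ]   [-c ]
  [ A    0  ] [ lambda ] = [ b ]

Solving the linear system:
  x*      = (2.093, -1.7209)
  lambda* = (3.8837)
  f(x*)   = 9.814

x* = (2.093, -1.7209), lambda* = (3.8837)


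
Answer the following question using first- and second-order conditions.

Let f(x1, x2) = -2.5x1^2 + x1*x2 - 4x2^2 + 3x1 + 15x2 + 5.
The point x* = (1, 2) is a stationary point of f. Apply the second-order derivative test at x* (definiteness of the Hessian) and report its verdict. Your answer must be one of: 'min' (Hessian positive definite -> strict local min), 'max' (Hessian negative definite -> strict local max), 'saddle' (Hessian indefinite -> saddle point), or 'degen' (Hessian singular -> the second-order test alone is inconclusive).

Compute the Hessian H = grad^2 f:
  H = [[-5, 1], [1, -8]]
Verify stationarity: grad f(x*) = H x* + g = (0, 0).
Eigenvalues of H: -8.3028, -4.6972.
Both eigenvalues < 0, so H is negative definite -> x* is a strict local max.

max


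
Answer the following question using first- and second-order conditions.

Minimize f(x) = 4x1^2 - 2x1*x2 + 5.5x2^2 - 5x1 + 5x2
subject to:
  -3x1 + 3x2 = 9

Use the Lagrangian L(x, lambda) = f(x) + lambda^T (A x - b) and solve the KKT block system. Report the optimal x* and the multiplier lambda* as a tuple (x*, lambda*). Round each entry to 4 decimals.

Form the Lagrangian:
  L(x, lambda) = (1/2) x^T Q x + c^T x + lambda^T (A x - b)
Stationarity (grad_x L = 0): Q x + c + A^T lambda = 0.
Primal feasibility: A x = b.

This gives the KKT block system:
  [ Q   A^T ] [ x     ]   [-c ]
  [ A    0  ] [ lambda ] = [ b ]

Solving the linear system:
  x*      = (-1.8, 1.2)
  lambda* = (-7.2667)
  f(x*)   = 40.2

x* = (-1.8, 1.2), lambda* = (-7.2667)


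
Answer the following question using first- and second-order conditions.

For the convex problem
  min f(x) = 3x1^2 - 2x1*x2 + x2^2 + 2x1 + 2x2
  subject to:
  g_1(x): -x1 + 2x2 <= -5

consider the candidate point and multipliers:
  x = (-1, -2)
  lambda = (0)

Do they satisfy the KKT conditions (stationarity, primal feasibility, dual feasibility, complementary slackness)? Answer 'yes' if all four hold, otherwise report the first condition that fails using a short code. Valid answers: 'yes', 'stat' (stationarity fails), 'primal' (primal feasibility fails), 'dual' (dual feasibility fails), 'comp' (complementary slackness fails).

Gradient of f: grad f(x) = Q x + c = (0, 0)
Constraint values g_i(x) = a_i^T x - b_i:
  g_1((-1, -2)) = 2
Stationarity residual: grad f(x) + sum_i lambda_i a_i = (0, 0)
  -> stationarity OK
Primal feasibility (all g_i <= 0): FAILS
Dual feasibility (all lambda_i >= 0): OK
Complementary slackness (lambda_i * g_i(x) = 0 for all i): OK

Verdict: the first failing condition is primal_feasibility -> primal.

primal


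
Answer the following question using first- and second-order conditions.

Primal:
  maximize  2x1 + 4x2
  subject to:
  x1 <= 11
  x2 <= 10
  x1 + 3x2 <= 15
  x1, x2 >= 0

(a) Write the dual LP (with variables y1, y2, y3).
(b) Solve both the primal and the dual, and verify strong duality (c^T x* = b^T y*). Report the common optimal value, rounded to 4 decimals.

The standard primal-dual pair for 'max c^T x s.t. A x <= b, x >= 0' is:
  Dual:  min b^T y  s.t.  A^T y >= c,  y >= 0.

So the dual LP is:
  minimize  11y1 + 10y2 + 15y3
  subject to:
    y1 + y3 >= 2
    y2 + 3y3 >= 4
    y1, y2, y3 >= 0

Solving the primal: x* = (11, 1.3333).
  primal value c^T x* = 27.3333.
Solving the dual: y* = (0.6667, 0, 1.3333).
  dual value b^T y* = 27.3333.
Strong duality: c^T x* = b^T y*. Confirmed.

27.3333


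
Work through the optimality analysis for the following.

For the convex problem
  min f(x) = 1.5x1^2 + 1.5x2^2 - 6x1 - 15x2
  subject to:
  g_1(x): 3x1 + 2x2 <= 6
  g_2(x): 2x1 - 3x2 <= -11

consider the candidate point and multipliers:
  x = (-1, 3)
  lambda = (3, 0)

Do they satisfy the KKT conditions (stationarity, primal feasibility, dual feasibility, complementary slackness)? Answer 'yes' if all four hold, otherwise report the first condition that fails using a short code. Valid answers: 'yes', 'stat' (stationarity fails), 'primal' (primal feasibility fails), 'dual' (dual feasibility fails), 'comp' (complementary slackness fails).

Gradient of f: grad f(x) = Q x + c = (-9, -6)
Constraint values g_i(x) = a_i^T x - b_i:
  g_1((-1, 3)) = -3
  g_2((-1, 3)) = 0
Stationarity residual: grad f(x) + sum_i lambda_i a_i = (0, 0)
  -> stationarity OK
Primal feasibility (all g_i <= 0): OK
Dual feasibility (all lambda_i >= 0): OK
Complementary slackness (lambda_i * g_i(x) = 0 for all i): FAILS

Verdict: the first failing condition is complementary_slackness -> comp.

comp


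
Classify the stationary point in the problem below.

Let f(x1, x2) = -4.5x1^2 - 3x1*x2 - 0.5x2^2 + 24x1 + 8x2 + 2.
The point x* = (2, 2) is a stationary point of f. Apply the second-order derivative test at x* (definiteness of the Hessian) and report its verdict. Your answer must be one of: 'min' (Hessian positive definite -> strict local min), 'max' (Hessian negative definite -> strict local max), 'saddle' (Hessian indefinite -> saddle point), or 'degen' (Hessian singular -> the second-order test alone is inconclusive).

Compute the Hessian H = grad^2 f:
  H = [[-9, -3], [-3, -1]]
Verify stationarity: grad f(x*) = H x* + g = (0, 0).
Eigenvalues of H: -10, 0.
H has a zero eigenvalue (singular; negative semidefinite but not definite), so H is neither positive definite, negative definite, nor indefinite. The second-order test alone is inconclusive -> degen.
(Indeed, f is constant along the null direction of H through x*, so x* is not a strict local extremum.)

degen


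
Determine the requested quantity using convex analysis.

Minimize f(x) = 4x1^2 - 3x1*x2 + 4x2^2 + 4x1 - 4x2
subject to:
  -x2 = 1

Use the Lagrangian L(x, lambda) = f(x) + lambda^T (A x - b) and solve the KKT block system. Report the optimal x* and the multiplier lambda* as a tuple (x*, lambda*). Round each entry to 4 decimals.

Form the Lagrangian:
  L(x, lambda) = (1/2) x^T Q x + c^T x + lambda^T (A x - b)
Stationarity (grad_x L = 0): Q x + c + A^T lambda = 0.
Primal feasibility: A x = b.

This gives the KKT block system:
  [ Q   A^T ] [ x     ]   [-c ]
  [ A    0  ] [ lambda ] = [ b ]

Solving the linear system:
  x*      = (-0.875, -1)
  lambda* = (-9.375)
  f(x*)   = 4.9375

x* = (-0.875, -1), lambda* = (-9.375)


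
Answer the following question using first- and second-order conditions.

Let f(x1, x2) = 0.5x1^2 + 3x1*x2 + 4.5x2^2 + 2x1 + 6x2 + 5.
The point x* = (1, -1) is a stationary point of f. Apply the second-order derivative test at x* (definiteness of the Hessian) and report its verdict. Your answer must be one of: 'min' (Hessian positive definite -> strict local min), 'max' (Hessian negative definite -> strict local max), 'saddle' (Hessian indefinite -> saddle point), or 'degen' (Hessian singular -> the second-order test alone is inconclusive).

Compute the Hessian H = grad^2 f:
  H = [[1, 3], [3, 9]]
Verify stationarity: grad f(x*) = H x* + g = (0, 0).
Eigenvalues of H: 0, 10.
H has a zero eigenvalue (singular; positive semidefinite but not definite), so H is neither positive definite, negative definite, nor indefinite. The second-order test alone is inconclusive -> degen.
(Indeed, f is constant along the null direction of H through x*, so x* is not a strict local extremum.)

degen


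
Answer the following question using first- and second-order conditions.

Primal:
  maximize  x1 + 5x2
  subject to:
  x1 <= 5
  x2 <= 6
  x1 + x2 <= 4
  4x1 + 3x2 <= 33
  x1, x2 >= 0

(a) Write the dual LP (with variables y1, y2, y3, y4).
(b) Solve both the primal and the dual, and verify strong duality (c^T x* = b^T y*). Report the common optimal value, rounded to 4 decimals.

The standard primal-dual pair for 'max c^T x s.t. A x <= b, x >= 0' is:
  Dual:  min b^T y  s.t.  A^T y >= c,  y >= 0.

So the dual LP is:
  minimize  5y1 + 6y2 + 4y3 + 33y4
  subject to:
    y1 + y3 + 4y4 >= 1
    y2 + y3 + 3y4 >= 5
    y1, y2, y3, y4 >= 0

Solving the primal: x* = (0, 4).
  primal value c^T x* = 20.
Solving the dual: y* = (0, 0, 5, 0).
  dual value b^T y* = 20.
Strong duality: c^T x* = b^T y*. Confirmed.

20


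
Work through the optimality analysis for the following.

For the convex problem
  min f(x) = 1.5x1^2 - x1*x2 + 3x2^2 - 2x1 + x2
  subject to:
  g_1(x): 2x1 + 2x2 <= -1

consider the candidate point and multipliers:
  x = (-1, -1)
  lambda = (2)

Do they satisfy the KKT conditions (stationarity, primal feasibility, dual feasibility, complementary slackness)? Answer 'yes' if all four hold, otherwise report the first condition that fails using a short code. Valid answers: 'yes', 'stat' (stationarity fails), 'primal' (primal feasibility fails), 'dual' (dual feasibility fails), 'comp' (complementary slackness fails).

Gradient of f: grad f(x) = Q x + c = (-4, -4)
Constraint values g_i(x) = a_i^T x - b_i:
  g_1((-1, -1)) = -3
Stationarity residual: grad f(x) + sum_i lambda_i a_i = (0, 0)
  -> stationarity OK
Primal feasibility (all g_i <= 0): OK
Dual feasibility (all lambda_i >= 0): OK
Complementary slackness (lambda_i * g_i(x) = 0 for all i): FAILS

Verdict: the first failing condition is complementary_slackness -> comp.

comp


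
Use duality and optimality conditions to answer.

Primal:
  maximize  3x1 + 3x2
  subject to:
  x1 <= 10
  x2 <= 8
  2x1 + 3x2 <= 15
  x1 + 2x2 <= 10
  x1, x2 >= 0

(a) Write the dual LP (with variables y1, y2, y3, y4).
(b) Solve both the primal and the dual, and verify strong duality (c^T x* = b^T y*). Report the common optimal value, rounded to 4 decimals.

The standard primal-dual pair for 'max c^T x s.t. A x <= b, x >= 0' is:
  Dual:  min b^T y  s.t.  A^T y >= c,  y >= 0.

So the dual LP is:
  minimize  10y1 + 8y2 + 15y3 + 10y4
  subject to:
    y1 + 2y3 + y4 >= 3
    y2 + 3y3 + 2y4 >= 3
    y1, y2, y3, y4 >= 0

Solving the primal: x* = (7.5, 0).
  primal value c^T x* = 22.5.
Solving the dual: y* = (0, 0, 1.5, 0).
  dual value b^T y* = 22.5.
Strong duality: c^T x* = b^T y*. Confirmed.

22.5


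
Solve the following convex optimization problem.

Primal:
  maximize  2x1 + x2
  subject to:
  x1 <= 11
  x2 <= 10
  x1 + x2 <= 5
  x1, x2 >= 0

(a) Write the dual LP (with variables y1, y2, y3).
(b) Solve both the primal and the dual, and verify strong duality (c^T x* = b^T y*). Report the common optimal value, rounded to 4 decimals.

The standard primal-dual pair for 'max c^T x s.t. A x <= b, x >= 0' is:
  Dual:  min b^T y  s.t.  A^T y >= c,  y >= 0.

So the dual LP is:
  minimize  11y1 + 10y2 + 5y3
  subject to:
    y1 + y3 >= 2
    y2 + y3 >= 1
    y1, y2, y3 >= 0

Solving the primal: x* = (5, 0).
  primal value c^T x* = 10.
Solving the dual: y* = (0, 0, 2).
  dual value b^T y* = 10.
Strong duality: c^T x* = b^T y*. Confirmed.

10


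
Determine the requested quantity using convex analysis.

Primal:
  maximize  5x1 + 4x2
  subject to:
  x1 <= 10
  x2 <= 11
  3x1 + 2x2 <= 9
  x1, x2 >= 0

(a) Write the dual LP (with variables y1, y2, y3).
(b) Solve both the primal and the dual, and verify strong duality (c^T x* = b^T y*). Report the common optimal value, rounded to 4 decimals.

The standard primal-dual pair for 'max c^T x s.t. A x <= b, x >= 0' is:
  Dual:  min b^T y  s.t.  A^T y >= c,  y >= 0.

So the dual LP is:
  minimize  10y1 + 11y2 + 9y3
  subject to:
    y1 + 3y3 >= 5
    y2 + 2y3 >= 4
    y1, y2, y3 >= 0

Solving the primal: x* = (0, 4.5).
  primal value c^T x* = 18.
Solving the dual: y* = (0, 0, 2).
  dual value b^T y* = 18.
Strong duality: c^T x* = b^T y*. Confirmed.

18


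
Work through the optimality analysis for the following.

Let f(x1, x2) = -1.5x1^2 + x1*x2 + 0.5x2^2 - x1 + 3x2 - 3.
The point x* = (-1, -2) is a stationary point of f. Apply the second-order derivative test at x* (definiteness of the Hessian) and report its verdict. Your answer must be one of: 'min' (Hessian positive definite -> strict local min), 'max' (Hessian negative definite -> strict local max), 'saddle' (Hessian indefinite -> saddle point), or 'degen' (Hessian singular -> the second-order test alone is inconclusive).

Compute the Hessian H = grad^2 f:
  H = [[-3, 1], [1, 1]]
Verify stationarity: grad f(x*) = H x* + g = (0, 0).
Eigenvalues of H: -3.2361, 1.2361.
Eigenvalues have mixed signs, so H is indefinite -> x* is a saddle point.

saddle


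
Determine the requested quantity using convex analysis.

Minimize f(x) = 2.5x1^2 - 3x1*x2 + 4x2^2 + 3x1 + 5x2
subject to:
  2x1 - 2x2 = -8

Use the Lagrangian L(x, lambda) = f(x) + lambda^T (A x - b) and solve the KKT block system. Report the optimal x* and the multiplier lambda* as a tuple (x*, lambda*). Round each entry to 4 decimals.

Form the Lagrangian:
  L(x, lambda) = (1/2) x^T Q x + c^T x + lambda^T (A x - b)
Stationarity (grad_x L = 0): Q x + c + A^T lambda = 0.
Primal feasibility: A x = b.

This gives the KKT block system:
  [ Q   A^T ] [ x     ]   [-c ]
  [ A    0  ] [ lambda ] = [ b ]

Solving the linear system:
  x*      = (-4, 0)
  lambda* = (8.5)
  f(x*)   = 28

x* = (-4, 0), lambda* = (8.5)


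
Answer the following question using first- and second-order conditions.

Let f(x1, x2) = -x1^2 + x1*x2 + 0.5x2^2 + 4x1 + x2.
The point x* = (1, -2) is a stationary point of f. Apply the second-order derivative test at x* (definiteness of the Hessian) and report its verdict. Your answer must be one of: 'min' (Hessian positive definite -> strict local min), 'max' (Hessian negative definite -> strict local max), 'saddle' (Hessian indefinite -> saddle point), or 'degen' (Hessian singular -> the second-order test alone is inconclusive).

Compute the Hessian H = grad^2 f:
  H = [[-2, 1], [1, 1]]
Verify stationarity: grad f(x*) = H x* + g = (0, 0).
Eigenvalues of H: -2.3028, 1.3028.
Eigenvalues have mixed signs, so H is indefinite -> x* is a saddle point.

saddle


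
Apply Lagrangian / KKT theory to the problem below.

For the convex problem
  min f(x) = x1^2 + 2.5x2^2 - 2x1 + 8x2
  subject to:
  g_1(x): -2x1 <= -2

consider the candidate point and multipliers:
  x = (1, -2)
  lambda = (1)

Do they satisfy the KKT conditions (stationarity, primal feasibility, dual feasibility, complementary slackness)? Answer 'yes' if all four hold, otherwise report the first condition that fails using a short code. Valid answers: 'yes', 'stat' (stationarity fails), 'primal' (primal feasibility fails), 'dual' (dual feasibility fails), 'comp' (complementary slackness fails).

Gradient of f: grad f(x) = Q x + c = (0, -2)
Constraint values g_i(x) = a_i^T x - b_i:
  g_1((1, -2)) = 0
Stationarity residual: grad f(x) + sum_i lambda_i a_i = (-2, -2)
  -> stationarity FAILS
Primal feasibility (all g_i <= 0): OK
Dual feasibility (all lambda_i >= 0): OK
Complementary slackness (lambda_i * g_i(x) = 0 for all i): OK

Verdict: the first failing condition is stationarity -> stat.

stat


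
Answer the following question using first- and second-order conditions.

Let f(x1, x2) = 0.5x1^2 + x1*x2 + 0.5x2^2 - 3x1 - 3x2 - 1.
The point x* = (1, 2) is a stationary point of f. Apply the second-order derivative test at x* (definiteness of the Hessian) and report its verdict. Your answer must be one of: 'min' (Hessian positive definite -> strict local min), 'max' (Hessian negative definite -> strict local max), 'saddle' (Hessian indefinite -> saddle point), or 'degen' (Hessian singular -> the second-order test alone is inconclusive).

Compute the Hessian H = grad^2 f:
  H = [[1, 1], [1, 1]]
Verify stationarity: grad f(x*) = H x* + g = (0, 0).
Eigenvalues of H: 0, 2.
H has a zero eigenvalue (singular; positive semidefinite but not definite), so H is neither positive definite, negative definite, nor indefinite. The second-order test alone is inconclusive -> degen.
(Indeed, f is constant along the null direction of H through x*, so x* is not a strict local extremum.)

degen


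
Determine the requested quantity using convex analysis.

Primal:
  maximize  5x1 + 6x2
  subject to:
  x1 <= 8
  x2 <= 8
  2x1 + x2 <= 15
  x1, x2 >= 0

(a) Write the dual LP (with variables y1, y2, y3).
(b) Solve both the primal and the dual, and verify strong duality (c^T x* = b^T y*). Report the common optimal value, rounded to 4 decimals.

The standard primal-dual pair for 'max c^T x s.t. A x <= b, x >= 0' is:
  Dual:  min b^T y  s.t.  A^T y >= c,  y >= 0.

So the dual LP is:
  minimize  8y1 + 8y2 + 15y3
  subject to:
    y1 + 2y3 >= 5
    y2 + y3 >= 6
    y1, y2, y3 >= 0

Solving the primal: x* = (3.5, 8).
  primal value c^T x* = 65.5.
Solving the dual: y* = (0, 3.5, 2.5).
  dual value b^T y* = 65.5.
Strong duality: c^T x* = b^T y*. Confirmed.

65.5


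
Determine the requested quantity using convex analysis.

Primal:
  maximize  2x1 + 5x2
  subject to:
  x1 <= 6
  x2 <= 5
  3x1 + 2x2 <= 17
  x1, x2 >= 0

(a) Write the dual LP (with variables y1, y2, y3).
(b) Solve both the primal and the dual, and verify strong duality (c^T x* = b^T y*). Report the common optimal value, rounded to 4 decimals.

The standard primal-dual pair for 'max c^T x s.t. A x <= b, x >= 0' is:
  Dual:  min b^T y  s.t.  A^T y >= c,  y >= 0.

So the dual LP is:
  minimize  6y1 + 5y2 + 17y3
  subject to:
    y1 + 3y3 >= 2
    y2 + 2y3 >= 5
    y1, y2, y3 >= 0

Solving the primal: x* = (2.3333, 5).
  primal value c^T x* = 29.6667.
Solving the dual: y* = (0, 3.6667, 0.6667).
  dual value b^T y* = 29.6667.
Strong duality: c^T x* = b^T y*. Confirmed.

29.6667


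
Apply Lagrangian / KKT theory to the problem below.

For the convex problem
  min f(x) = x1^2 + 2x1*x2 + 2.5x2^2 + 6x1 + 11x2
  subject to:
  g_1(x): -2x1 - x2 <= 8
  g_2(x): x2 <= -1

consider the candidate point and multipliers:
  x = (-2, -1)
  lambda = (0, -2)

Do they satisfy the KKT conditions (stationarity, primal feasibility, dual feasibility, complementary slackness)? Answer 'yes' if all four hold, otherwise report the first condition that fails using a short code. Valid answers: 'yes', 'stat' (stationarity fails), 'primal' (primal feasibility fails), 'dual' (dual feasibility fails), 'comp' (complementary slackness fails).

Gradient of f: grad f(x) = Q x + c = (0, 2)
Constraint values g_i(x) = a_i^T x - b_i:
  g_1((-2, -1)) = -3
  g_2((-2, -1)) = 0
Stationarity residual: grad f(x) + sum_i lambda_i a_i = (0, 0)
  -> stationarity OK
Primal feasibility (all g_i <= 0): OK
Dual feasibility (all lambda_i >= 0): FAILS
Complementary slackness (lambda_i * g_i(x) = 0 for all i): OK

Verdict: the first failing condition is dual_feasibility -> dual.

dual


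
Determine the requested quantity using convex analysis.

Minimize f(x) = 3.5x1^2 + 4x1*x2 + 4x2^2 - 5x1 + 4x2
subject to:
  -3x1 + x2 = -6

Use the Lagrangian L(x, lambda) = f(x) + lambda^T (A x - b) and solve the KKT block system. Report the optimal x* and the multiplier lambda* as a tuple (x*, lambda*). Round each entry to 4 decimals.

Form the Lagrangian:
  L(x, lambda) = (1/2) x^T Q x + c^T x + lambda^T (A x - b)
Stationarity (grad_x L = 0): Q x + c + A^T lambda = 0.
Primal feasibility: A x = b.

This gives the KKT block system:
  [ Q   A^T ] [ x     ]   [-c ]
  [ A    0  ] [ lambda ] = [ b ]

Solving the linear system:
  x*      = (1.5631, -1.3107)
  lambda* = (0.233)
  f(x*)   = -5.8301

x* = (1.5631, -1.3107), lambda* = (0.233)


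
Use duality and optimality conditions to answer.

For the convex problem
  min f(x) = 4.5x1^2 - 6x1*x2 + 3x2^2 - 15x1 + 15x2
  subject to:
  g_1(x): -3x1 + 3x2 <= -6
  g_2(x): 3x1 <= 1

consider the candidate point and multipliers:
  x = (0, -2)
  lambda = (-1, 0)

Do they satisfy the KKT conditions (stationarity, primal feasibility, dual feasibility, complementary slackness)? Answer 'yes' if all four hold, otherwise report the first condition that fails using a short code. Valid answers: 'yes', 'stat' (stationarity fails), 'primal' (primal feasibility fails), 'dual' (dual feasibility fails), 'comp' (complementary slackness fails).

Gradient of f: grad f(x) = Q x + c = (-3, 3)
Constraint values g_i(x) = a_i^T x - b_i:
  g_1((0, -2)) = 0
  g_2((0, -2)) = -1
Stationarity residual: grad f(x) + sum_i lambda_i a_i = (0, 0)
  -> stationarity OK
Primal feasibility (all g_i <= 0): OK
Dual feasibility (all lambda_i >= 0): FAILS
Complementary slackness (lambda_i * g_i(x) = 0 for all i): OK

Verdict: the first failing condition is dual_feasibility -> dual.

dual
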